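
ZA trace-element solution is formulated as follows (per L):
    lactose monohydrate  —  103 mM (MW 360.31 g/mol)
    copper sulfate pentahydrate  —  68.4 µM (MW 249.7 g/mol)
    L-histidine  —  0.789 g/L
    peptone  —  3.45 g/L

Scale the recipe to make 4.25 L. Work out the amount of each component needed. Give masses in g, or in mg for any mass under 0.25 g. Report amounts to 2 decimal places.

lactose monohydrate 157.73 g; copper sulfate pentahydrate 72.59 mg; L-histidine 3.35 g; peptone 14.66 g

Scale factor relative to 1 L: 4.25.
lactose monohydrate: 103 mmol/L × 360.31 g/mol × 4.25 L ÷ 1000 = 157.73 g
copper sulfate pentahydrate: 68.4 µmol/L × 249.7 g/mol × 4.25 L ÷ 1000 = 72.59 mg
L-histidine: 0.789 g/L × 4.25 L = 3.35 g
peptone: 3.45 g/L × 4.25 L = 14.66 g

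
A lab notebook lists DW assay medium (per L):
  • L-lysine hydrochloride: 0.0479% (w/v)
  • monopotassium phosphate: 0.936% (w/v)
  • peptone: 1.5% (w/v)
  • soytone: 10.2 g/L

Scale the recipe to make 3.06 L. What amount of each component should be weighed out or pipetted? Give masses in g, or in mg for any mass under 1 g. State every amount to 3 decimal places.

Scale factor relative to 1 L: 3.06.
L-lysine hydrochloride: 0.0479% w/v = 0.479 g/L → 0.479 × 3.06 L = 1.466 g
monopotassium phosphate: 0.936 g per 100 mL × 3060 mL ÷ 100 = 28.642 g
peptone: 1.5 g per 100 mL × 3060 mL ÷ 100 = 45.900 g
soytone: 10.2 g/L × 3.06 L = 31.212 g

L-lysine hydrochloride 1.466 g; monopotassium phosphate 28.642 g; peptone 45.900 g; soytone 31.212 g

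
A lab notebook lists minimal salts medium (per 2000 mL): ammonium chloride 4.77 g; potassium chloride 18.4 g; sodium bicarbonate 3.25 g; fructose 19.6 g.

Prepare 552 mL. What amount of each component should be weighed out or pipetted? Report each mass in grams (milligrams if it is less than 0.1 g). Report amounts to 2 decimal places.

Ratio of target to recipe volume: 552 / 2000 = 0.276.
ammonium chloride: 4.77 g × (552 mL / 2000 mL) = 1.32 g
potassium chloride: 18.4 g × (552 mL / 2000 mL) = 5.08 g
sodium bicarbonate: 3.25 g × (552 mL / 2000 mL) = 0.90 g
fructose: 19.6 g × (552 mL / 2000 mL) = 5.41 g

ammonium chloride 1.32 g; potassium chloride 5.08 g; sodium bicarbonate 0.90 g; fructose 5.41 g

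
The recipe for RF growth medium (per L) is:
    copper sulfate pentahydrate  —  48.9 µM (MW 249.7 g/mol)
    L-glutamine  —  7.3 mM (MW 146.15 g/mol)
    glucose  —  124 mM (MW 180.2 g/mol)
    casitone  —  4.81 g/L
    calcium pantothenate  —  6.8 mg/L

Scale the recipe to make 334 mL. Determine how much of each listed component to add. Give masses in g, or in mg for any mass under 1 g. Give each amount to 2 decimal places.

Working volume: 334 mL = 0.334 L.
copper sulfate pentahydrate: 48.9 µmol/L × 249.7 g/mol × 0.334 L ÷ 1000 = 4.08 mg
L-glutamine: 7.3 mmol/L × 146.15 mg/mmol × 0.334 L = 356.34 mg
glucose: 124 mmol/L × 180.2 g/mol × 0.334 L ÷ 1000 = 7.46 g
casitone: 4.81 g/L × 0.334 L = 1.61 g
calcium pantothenate: 6.8 mg/L × 0.334 L = 2.27 mg

copper sulfate pentahydrate 4.08 mg; L-glutamine 356.34 mg; glucose 7.46 g; casitone 1.61 g; calcium pantothenate 2.27 mg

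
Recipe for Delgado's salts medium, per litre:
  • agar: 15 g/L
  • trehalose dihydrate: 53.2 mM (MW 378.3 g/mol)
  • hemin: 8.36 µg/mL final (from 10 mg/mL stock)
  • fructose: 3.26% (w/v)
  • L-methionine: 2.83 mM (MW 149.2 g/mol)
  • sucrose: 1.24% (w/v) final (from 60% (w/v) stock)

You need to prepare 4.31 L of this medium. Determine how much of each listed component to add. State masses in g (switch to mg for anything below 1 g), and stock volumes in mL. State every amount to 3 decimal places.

agar 64.650 g; trehalose dihydrate 86.741 g; hemin 3.603 mL; fructose 140.506 g; L-methionine 1.820 g; sucrose 89.073 mL

Working volume: 4.31 L.
agar: 15 g/L × 4.31 L = 64.650 g
trehalose dihydrate: 53.2 mmol/L × 378.3 g/mol × 4.31 L ÷ 1000 = 86.741 g
hemin: C1V1 = C2V2 → 8.36 µg/mL × 4310 mL ÷ 10000 µg/mL = 3.603 mL
fructose: 3.26% w/v = 32.6 g/L → 32.6 × 4.31 L = 140.506 g
L-methionine: 2.83 mmol/L × 149.2 g/mol × 4.31 L ÷ 1000 = 1.820 g
sucrose: C1V1 = C2V2 → 1.24% ÷ 60% × 4310 mL = 89.073 mL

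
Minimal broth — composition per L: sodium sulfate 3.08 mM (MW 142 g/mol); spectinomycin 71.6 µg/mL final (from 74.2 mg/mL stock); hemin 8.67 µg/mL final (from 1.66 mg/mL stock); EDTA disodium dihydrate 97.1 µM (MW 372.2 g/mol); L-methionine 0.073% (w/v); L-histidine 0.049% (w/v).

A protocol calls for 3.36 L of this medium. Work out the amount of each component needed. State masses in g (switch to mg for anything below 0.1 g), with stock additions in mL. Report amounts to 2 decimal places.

Scale factor relative to 1 L: 3.36.
sodium sulfate: 3.08 mmol/L × 142 g/mol × 3.36 L ÷ 1000 = 1.47 g
spectinomycin: dilute stock: 71.6 µg/mL × 3360 mL ÷ 74200 µg/mL = 3.24 mL
hemin: dilute stock: 8.67 µg/mL × 3360 mL ÷ 1660 µg/mL = 17.55 mL
EDTA disodium dihydrate: 97.1 µmol/L × 372.2 g/mol × 3.36 L ÷ 1000 = 121.432 mg = 0.12 g
L-methionine: 0.073% w/v = 0.73 g/L → 0.73 × 3.36 L = 2.45 g
L-histidine: 0.049 g per 100 mL × 3360 mL ÷ 100 = 1.65 g

sodium sulfate 1.47 g; spectinomycin 3.24 mL; hemin 17.55 mL; EDTA disodium dihydrate 0.12 g; L-methionine 2.45 g; L-histidine 1.65 g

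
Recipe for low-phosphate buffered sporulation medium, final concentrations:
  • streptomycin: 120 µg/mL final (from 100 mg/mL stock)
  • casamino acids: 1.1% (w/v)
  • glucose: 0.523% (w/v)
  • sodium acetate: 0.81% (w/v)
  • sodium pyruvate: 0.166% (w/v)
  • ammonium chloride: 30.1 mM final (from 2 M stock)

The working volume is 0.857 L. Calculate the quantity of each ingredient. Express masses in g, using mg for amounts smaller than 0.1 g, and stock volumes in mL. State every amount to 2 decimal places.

streptomycin 1.03 mL; casamino acids 9.43 g; glucose 4.48 g; sodium acetate 6.94 g; sodium pyruvate 1.42 g; ammonium chloride 12.90 mL

Working volume: 0.857 L.
streptomycin: dilute stock: 120 µg/mL × 857 mL ÷ 100000 µg/mL = 1.03 mL
casamino acids: 1.1% w/v = 11 g/L → 11 × 0.857 L = 9.43 g
glucose: 0.523 g per 100 mL × 857 mL ÷ 100 = 4.48 g
sodium acetate: 0.81 g per 100 mL × 857 mL ÷ 100 = 6.94 g
sodium pyruvate: 0.166 g per 100 mL × 857 mL ÷ 100 = 1.42 g
ammonium chloride: dilute stock: 30.1 mM × 857 mL ÷ 2000 mM = 12.90 mL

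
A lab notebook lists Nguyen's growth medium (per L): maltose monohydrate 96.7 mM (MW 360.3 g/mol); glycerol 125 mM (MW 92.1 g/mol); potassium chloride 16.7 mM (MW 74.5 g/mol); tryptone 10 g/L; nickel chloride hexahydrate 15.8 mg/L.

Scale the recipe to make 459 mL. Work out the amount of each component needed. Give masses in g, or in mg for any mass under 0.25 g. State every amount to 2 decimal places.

Target volume = 459 mL = 0.459 L.
maltose monohydrate: 96.7 mmol/L × 360.3 g/mol × 0.459 L ÷ 1000 = 15.99 g
glycerol: 125 mmol/L × 92.1 g/mol × 0.459 L ÷ 1000 = 5.28 g
potassium chloride: 16.7 mmol/L × 74.5 g/mol × 0.459 L ÷ 1000 = 0.57 g
tryptone: 10 g/L × 0.459 L = 4.59 g
nickel chloride hexahydrate: 15.8 mg/L × 0.459 L = 7.25 mg

maltose monohydrate 15.99 g; glycerol 5.28 g; potassium chloride 0.57 g; tryptone 4.59 g; nickel chloride hexahydrate 7.25 mg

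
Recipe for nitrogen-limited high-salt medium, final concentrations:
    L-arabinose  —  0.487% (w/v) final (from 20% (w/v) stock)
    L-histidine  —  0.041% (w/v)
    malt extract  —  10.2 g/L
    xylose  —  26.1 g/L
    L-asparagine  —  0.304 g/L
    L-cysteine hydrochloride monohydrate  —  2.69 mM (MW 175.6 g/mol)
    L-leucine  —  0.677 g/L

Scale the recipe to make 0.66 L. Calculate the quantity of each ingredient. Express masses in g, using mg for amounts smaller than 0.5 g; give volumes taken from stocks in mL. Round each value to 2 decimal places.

Scale factor relative to 1 L: 0.66.
L-arabinose: C1V1 = C2V2 → 0.487% ÷ 20% × 660 mL = 16.07 mL
L-histidine: 0.041 g per 100 mL × 660 mL ÷ 100 = 0.2706 g = 270.60 mg
malt extract: 10.2 g/L × 0.66 L = 6.73 g
xylose: 26.1 g/L × 0.66 L = 17.23 g
L-asparagine: 0.304 g/L × 0.66 L = 0.20064 g = 200.64 mg
L-cysteine hydrochloride monohydrate: 2.69 mmol/L × 175.6 mg/mmol × 0.66 L = 311.76 mg
L-leucine: 0.677 g/L × 0.66 L = 0.44682 g = 446.82 mg

L-arabinose 16.07 mL; L-histidine 270.60 mg; malt extract 6.73 g; xylose 17.23 g; L-asparagine 200.64 mg; L-cysteine hydrochloride monohydrate 311.76 mg; L-leucine 446.82 mg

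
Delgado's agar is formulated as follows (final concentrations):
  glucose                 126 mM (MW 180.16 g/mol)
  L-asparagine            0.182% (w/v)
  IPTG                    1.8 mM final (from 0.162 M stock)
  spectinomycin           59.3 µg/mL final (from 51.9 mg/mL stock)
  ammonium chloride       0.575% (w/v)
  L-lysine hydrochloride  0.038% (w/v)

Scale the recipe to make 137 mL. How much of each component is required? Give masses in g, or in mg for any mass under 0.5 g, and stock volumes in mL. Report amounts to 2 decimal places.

Scale factor relative to 1 L: 0.137.
glucose: 126 mmol/L × 180.16 g/mol × 0.137 L ÷ 1000 = 3.11 g
L-asparagine: 0.182 g per 100 mL × 137 mL ÷ 100 = 0.24934 g = 249.34 mg
IPTG: V = C2·V2/C1 = 1.8 mM × 137 mL ÷ 162 mM = 1.52 mL
spectinomycin: V = C2·V2/C1 = 59.3 µg/mL × 137 mL ÷ 51900 µg/mL = 0.16 mL
ammonium chloride: 0.575% w/v = 5.75 g/L → 5.75 × 0.137 L = 0.79 g
L-lysine hydrochloride: 0.038% w/v = 0.38 g/L → 0.38 × 0.137 L = 0.05206 g = 52.06 mg

glucose 3.11 g; L-asparagine 249.34 mg; IPTG 1.52 mL; spectinomycin 0.16 mL; ammonium chloride 0.79 g; L-lysine hydrochloride 52.06 mg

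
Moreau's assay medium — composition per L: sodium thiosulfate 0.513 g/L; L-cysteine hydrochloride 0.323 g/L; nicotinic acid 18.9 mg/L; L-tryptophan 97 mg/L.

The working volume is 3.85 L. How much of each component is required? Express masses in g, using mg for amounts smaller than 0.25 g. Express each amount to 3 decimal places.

Scale factor relative to 1 L: 3.85.
sodium thiosulfate: 0.513 g/L × 3.85 L = 1.975 g
L-cysteine hydrochloride: 0.323 g/L × 3.85 L = 1.244 g
nicotinic acid: 18.9 mg/L × 3.85 L = 72.765 mg
L-tryptophan: 97 mg/L × 3.85 L = 373.45 mg = 0.373 g

sodium thiosulfate 1.975 g; L-cysteine hydrochloride 1.244 g; nicotinic acid 72.765 mg; L-tryptophan 0.373 g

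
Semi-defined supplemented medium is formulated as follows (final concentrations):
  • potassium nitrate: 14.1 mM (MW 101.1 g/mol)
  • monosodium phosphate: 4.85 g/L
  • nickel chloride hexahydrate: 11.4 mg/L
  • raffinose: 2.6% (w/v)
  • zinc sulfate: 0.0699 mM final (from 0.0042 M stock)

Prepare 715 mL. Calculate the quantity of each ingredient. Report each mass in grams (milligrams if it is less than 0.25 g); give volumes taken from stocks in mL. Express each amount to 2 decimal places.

potassium nitrate 1.02 g; monosodium phosphate 3.47 g; nickel chloride hexahydrate 8.15 mg; raffinose 18.59 g; zinc sulfate 11.90 mL

Working volume: 715 mL = 0.715 L.
potassium nitrate: 14.1 mmol/L × 101.1 g/mol × 0.715 L ÷ 1000 = 1.02 g
monosodium phosphate: 4.85 g/L × 0.715 L = 3.47 g
nickel chloride hexahydrate: 11.4 mg/L × 0.715 L = 8.15 mg
raffinose: 2.6 g per 100 mL × 715 mL ÷ 100 = 18.59 g
zinc sulfate: C1V1 = C2V2 → 0.0699 mM × 715 mL ÷ 4.2 mM = 11.90 mL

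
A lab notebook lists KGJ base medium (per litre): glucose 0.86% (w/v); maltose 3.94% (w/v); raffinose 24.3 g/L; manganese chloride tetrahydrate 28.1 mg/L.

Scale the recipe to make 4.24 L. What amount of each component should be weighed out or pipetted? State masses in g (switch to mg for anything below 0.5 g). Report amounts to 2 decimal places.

Scale factor relative to 1 L: 4.24.
glucose: 0.86% w/v = 8.6 g/L → 8.6 × 4.24 L = 36.46 g
maltose: 3.94 g per 100 mL × 4240 mL ÷ 100 = 167.06 g
raffinose: 24.3 g/L × 4.24 L = 103.03 g
manganese chloride tetrahydrate: 28.1 mg/L × 4.24 L = 119.14 mg

glucose 36.46 g; maltose 167.06 g; raffinose 103.03 g; manganese chloride tetrahydrate 119.14 mg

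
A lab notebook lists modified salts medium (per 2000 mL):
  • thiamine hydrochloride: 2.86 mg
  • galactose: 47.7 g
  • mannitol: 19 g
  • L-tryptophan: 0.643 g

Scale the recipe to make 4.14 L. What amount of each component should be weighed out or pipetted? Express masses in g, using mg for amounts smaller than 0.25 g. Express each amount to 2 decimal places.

thiamine hydrochloride 5.92 mg; galactose 98.74 g; mannitol 39.33 g; L-tryptophan 1.33 g

Scale factor = 4140 mL / 2000 mL = 2.07.
thiamine hydrochloride: 2.86 mg × (4140 mL / 2000 mL) = 5.92 mg
galactose: 47.7 g × (4140 mL / 2000 mL) = 98.74 g
mannitol: 19 g × (4140 mL / 2000 mL) = 39.33 g
L-tryptophan: 0.643 g × (4140 mL / 2000 mL) = 1.33 g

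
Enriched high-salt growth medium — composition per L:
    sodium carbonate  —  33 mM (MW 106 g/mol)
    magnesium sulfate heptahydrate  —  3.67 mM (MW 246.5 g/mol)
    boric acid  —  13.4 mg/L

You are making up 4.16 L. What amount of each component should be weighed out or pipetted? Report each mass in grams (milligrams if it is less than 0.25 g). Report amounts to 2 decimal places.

sodium carbonate 14.55 g; magnesium sulfate heptahydrate 3.76 g; boric acid 55.74 mg

Working volume: 4.16 L.
sodium carbonate: 33 mmol/L × 106 g/mol × 4.16 L ÷ 1000 = 14.55 g
magnesium sulfate heptahydrate: 3.67 mmol/L × 246.5 g/mol × 4.16 L ÷ 1000 = 3.76 g
boric acid: 13.4 mg/L × 4.16 L = 55.74 mg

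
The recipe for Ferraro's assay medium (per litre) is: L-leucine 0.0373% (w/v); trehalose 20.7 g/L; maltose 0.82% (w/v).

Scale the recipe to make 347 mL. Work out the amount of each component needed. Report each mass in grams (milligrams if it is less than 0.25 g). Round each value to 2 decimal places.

L-leucine 129.43 mg; trehalose 7.18 g; maltose 2.85 g

Target volume = 347 mL = 0.347 L.
L-leucine: 0.0373 g per 100 mL × 347 mL ÷ 100 = 0.129431 g = 129.43 mg
trehalose: 20.7 g/L × 0.347 L = 7.18 g
maltose: 0.82 g per 100 mL × 347 mL ÷ 100 = 2.85 g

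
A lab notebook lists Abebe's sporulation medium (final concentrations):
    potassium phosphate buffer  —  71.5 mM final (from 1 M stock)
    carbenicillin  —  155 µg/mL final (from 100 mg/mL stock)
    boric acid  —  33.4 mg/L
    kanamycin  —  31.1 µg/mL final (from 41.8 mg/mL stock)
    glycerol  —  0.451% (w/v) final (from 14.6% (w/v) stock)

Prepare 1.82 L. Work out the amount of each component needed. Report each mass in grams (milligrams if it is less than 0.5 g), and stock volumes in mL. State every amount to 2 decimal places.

Working volume: 1.82 L.
potassium phosphate buffer: dilute stock: 71.5 mM × 1820 mL ÷ 1000 mM = 130.13 mL
carbenicillin: C1V1 = C2V2 → 155 µg/mL × 1820 mL ÷ 100000 µg/mL = 2.82 mL
boric acid: 33.4 mg/L × 1.82 L = 60.79 mg
kanamycin: C1V1 = C2V2 → 31.1 µg/mL × 1820 mL ÷ 41800 µg/mL = 1.35 mL
glycerol: V = C2·V2/C1 = 0.451% ÷ 14.6% × 1820 mL = 56.22 mL

potassium phosphate buffer 130.13 mL; carbenicillin 2.82 mL; boric acid 60.79 mg; kanamycin 1.35 mL; glycerol 56.22 mL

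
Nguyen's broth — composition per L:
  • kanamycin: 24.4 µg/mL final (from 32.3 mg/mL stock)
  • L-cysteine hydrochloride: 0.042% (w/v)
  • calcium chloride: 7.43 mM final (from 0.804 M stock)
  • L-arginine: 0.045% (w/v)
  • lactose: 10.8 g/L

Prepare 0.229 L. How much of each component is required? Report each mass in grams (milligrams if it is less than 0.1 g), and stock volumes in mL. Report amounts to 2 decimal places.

Working volume: 0.229 L.
kanamycin: V = C2·V2/C1 = 24.4 µg/mL × 229 mL ÷ 32300 µg/mL = 0.17 mL
L-cysteine hydrochloride: 0.042% w/v = 0.42 g/L → 0.42 × 0.229 L = 0.09618 g = 96.18 mg
calcium chloride: C1V1 = C2V2 → 7.43 mM × 229 mL ÷ 804 mM = 2.12 mL
L-arginine: 0.045 g per 100 mL × 229 mL ÷ 100 = 0.10 g
lactose: 10.8 g/L × 0.229 L = 2.47 g

kanamycin 0.17 mL; L-cysteine hydrochloride 96.18 mg; calcium chloride 2.12 mL; L-arginine 0.10 g; lactose 2.47 g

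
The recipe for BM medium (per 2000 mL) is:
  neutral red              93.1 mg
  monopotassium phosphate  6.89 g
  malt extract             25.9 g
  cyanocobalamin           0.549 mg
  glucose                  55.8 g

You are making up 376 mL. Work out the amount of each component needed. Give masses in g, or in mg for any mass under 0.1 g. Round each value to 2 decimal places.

Scale factor = 376 mL / 2000 mL = 0.188.
neutral red: 93.1 mg × (376 mL / 2000 mL) = 17.50 mg
monopotassium phosphate: 6.89 g × (376 mL / 2000 mL) = 1.30 g
malt extract: 25.9 g × (376 mL / 2000 mL) = 4.87 g
cyanocobalamin: 0.549 mg × (376 mL / 2000 mL) = 0.10 mg
glucose: 55.8 g × (376 mL / 2000 mL) = 10.49 g

neutral red 17.50 mg; monopotassium phosphate 1.30 g; malt extract 4.87 g; cyanocobalamin 0.10 mg; glucose 10.49 g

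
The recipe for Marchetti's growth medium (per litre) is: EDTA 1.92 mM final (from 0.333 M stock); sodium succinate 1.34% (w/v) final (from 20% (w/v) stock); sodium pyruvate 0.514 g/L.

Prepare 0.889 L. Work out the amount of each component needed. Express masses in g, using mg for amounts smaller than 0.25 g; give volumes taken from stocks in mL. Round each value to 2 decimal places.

EDTA 5.13 mL; sodium succinate 59.56 mL; sodium pyruvate 0.46 g

Working volume: 0.889 L.
EDTA: C1V1 = C2V2 → 1.92 mM × 889 mL ÷ 333 mM = 5.13 mL
sodium succinate: C1V1 = C2V2 → 1.34% ÷ 20% × 889 mL = 59.56 mL
sodium pyruvate: 0.514 g/L × 0.889 L = 0.46 g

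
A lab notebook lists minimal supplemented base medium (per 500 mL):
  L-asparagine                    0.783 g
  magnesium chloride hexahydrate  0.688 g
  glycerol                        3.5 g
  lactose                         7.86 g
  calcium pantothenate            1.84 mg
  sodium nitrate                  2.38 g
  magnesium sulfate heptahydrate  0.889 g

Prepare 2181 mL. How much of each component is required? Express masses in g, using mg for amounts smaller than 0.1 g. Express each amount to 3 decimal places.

Ratio of target to recipe volume: 2181 / 500 = 4.362.
L-asparagine: 0.783 g × (2181 mL / 500 mL) = 3.415 g
magnesium chloride hexahydrate: 0.688 g × (2181 mL / 500 mL) = 3.001 g
glycerol: 3.5 g × (2181 mL / 500 mL) = 15.267 g
lactose: 7.86 g × (2181 mL / 500 mL) = 34.285 g
calcium pantothenate: 1.84 mg × (2181 mL / 500 mL) = 8.026 mg
sodium nitrate: 2.38 g × (2181 mL / 500 mL) = 10.382 g
magnesium sulfate heptahydrate: 0.889 g × (2181 mL / 500 mL) = 3.878 g

L-asparagine 3.415 g; magnesium chloride hexahydrate 3.001 g; glycerol 15.267 g; lactose 34.285 g; calcium pantothenate 8.026 mg; sodium nitrate 10.382 g; magnesium sulfate heptahydrate 3.878 g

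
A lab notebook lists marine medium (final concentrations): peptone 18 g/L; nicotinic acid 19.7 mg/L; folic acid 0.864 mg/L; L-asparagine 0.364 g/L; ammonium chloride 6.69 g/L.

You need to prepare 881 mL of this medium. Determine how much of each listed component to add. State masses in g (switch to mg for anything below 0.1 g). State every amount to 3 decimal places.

peptone 15.858 g; nicotinic acid 17.356 mg; folic acid 0.761 mg; L-asparagine 0.321 g; ammonium chloride 5.894 g

Working volume: 881 mL = 0.881 L.
peptone: 18 g/L × 0.881 L = 15.858 g
nicotinic acid: 19.7 mg/L × 0.881 L = 17.356 mg
folic acid: 0.864 mg/L × 0.881 L = 0.761 mg
L-asparagine: 0.364 g/L × 0.881 L = 0.321 g
ammonium chloride: 6.69 g/L × 0.881 L = 5.894 g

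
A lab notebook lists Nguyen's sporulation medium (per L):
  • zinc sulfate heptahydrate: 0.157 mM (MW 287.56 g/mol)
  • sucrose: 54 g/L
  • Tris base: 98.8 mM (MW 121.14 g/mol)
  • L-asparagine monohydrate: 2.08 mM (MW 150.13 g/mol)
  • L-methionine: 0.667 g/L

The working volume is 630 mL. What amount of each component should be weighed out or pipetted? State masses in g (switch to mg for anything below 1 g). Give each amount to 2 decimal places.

Working volume: 630 mL = 0.63 L.
zinc sulfate heptahydrate: 0.157 mmol/L × 287.56 mg/mmol × 0.63 L = 28.44 mg
sucrose: 54 g/L × 0.63 L = 34.02 g
Tris base: 98.8 mmol/L × 121.14 g/mol × 0.63 L ÷ 1000 = 7.54 g
L-asparagine monohydrate: 2.08 mmol/L × 150.13 mg/mmol × 0.63 L = 196.73 mg
L-methionine: 0.667 g/L × 0.63 L = 0.42021 g = 420.21 mg

zinc sulfate heptahydrate 28.44 mg; sucrose 34.02 g; Tris base 7.54 g; L-asparagine monohydrate 196.73 mg; L-methionine 420.21 mg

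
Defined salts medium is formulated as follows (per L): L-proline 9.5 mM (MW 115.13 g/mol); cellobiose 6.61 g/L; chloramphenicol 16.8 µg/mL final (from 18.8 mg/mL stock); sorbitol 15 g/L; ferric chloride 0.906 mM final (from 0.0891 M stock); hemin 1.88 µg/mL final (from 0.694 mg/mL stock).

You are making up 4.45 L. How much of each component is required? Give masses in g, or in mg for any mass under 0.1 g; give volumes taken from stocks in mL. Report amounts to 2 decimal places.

L-proline 4.87 g; cellobiose 29.41 g; chloramphenicol 3.98 mL; sorbitol 66.75 g; ferric chloride 45.25 mL; hemin 12.05 mL

Working volume: 4.45 L.
L-proline: 9.5 mmol/L × 115.13 g/mol × 4.45 L ÷ 1000 = 4.87 g
cellobiose: 6.61 g/L × 4.45 L = 29.41 g
chloramphenicol: dilute stock: 16.8 µg/mL × 4450 mL ÷ 18800 µg/mL = 3.98 mL
sorbitol: 15 g/L × 4.45 L = 66.75 g
ferric chloride: dilute stock: 0.906 mM × 4450 mL ÷ 89.1 mM = 45.25 mL
hemin: C1V1 = C2V2 → 1.88 µg/mL × 4450 mL ÷ 694 µg/mL = 12.05 mL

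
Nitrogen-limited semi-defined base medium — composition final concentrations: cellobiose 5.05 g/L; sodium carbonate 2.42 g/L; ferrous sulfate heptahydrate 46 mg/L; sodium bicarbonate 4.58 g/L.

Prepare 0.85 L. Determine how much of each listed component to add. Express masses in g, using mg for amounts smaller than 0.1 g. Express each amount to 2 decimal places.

Working volume: 0.85 L.
cellobiose: 5.05 g/L × 0.85 L = 4.29 g
sodium carbonate: 2.42 g/L × 0.85 L = 2.06 g
ferrous sulfate heptahydrate: 46 mg/L × 0.85 L = 39.10 mg
sodium bicarbonate: 4.58 g/L × 0.85 L = 3.89 g

cellobiose 4.29 g; sodium carbonate 2.06 g; ferrous sulfate heptahydrate 39.10 mg; sodium bicarbonate 3.89 g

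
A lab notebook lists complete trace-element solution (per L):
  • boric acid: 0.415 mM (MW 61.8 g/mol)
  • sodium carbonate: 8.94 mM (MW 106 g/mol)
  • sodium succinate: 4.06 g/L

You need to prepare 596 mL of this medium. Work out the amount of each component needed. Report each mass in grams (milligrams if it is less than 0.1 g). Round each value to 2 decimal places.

boric acid 15.29 mg; sodium carbonate 0.56 g; sodium succinate 2.42 g

Working volume: 596 mL = 0.596 L.
boric acid: 0.415 mmol/L × 61.8 mg/mmol × 0.596 L = 15.29 mg
sodium carbonate: 8.94 mmol/L × 106 g/mol × 0.596 L ÷ 1000 = 0.56 g
sodium succinate: 4.06 g/L × 0.596 L = 2.42 g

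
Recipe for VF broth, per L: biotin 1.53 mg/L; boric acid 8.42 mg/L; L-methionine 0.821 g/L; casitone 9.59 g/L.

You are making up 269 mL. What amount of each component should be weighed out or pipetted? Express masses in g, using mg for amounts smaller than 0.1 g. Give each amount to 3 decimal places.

biotin 0.412 mg; boric acid 2.265 mg; L-methionine 0.221 g; casitone 2.580 g

Working volume: 269 mL = 0.269 L.
biotin: 1.53 mg/L × 0.269 L = 0.412 mg
boric acid: 8.42 mg/L × 0.269 L = 2.265 mg
L-methionine: 0.821 g/L × 0.269 L = 0.221 g
casitone: 9.59 g/L × 0.269 L = 2.580 g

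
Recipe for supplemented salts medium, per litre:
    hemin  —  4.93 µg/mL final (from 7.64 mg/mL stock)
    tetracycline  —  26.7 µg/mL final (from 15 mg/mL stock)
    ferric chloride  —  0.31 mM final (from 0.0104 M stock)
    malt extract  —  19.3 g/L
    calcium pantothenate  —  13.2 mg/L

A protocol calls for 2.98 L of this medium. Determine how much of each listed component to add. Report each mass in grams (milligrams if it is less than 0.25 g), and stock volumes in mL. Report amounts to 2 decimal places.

Scale factor relative to 1 L: 2.98.
hemin: V = C2·V2/C1 = 4.93 µg/mL × 2980 mL ÷ 7640 µg/mL = 1.92 mL
tetracycline: V = C2·V2/C1 = 26.7 µg/mL × 2980 mL ÷ 15000 µg/mL = 5.30 mL
ferric chloride: V = C2·V2/C1 = 0.31 mM × 2980 mL ÷ 10.4 mM = 88.83 mL
malt extract: 19.3 g/L × 2.98 L = 57.51 g
calcium pantothenate: 13.2 mg/L × 2.98 L = 39.34 mg

hemin 1.92 mL; tetracycline 5.30 mL; ferric chloride 88.83 mL; malt extract 57.51 g; calcium pantothenate 39.34 mg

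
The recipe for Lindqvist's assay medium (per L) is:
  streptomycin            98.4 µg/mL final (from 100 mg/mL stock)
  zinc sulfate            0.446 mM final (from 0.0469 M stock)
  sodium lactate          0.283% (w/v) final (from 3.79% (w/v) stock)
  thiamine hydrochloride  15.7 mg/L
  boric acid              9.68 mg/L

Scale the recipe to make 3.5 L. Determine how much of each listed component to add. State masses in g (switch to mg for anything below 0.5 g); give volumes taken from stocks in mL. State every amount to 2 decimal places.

Working volume: 3.5 L.
streptomycin: V = C2·V2/C1 = 98.4 µg/mL × 3500 mL ÷ 100000 µg/mL = 3.44 mL
zinc sulfate: V = C2·V2/C1 = 0.446 mM × 3500 mL ÷ 46.9 mM = 33.28 mL
sodium lactate: dilute stock: 0.283% ÷ 3.79% × 3500 mL = 261.35 mL
thiamine hydrochloride: 15.7 mg/L × 3.5 L = 54.95 mg
boric acid: 9.68 mg/L × 3.5 L = 33.88 mg

streptomycin 3.44 mL; zinc sulfate 33.28 mL; sodium lactate 261.35 mL; thiamine hydrochloride 54.95 mg; boric acid 33.88 mg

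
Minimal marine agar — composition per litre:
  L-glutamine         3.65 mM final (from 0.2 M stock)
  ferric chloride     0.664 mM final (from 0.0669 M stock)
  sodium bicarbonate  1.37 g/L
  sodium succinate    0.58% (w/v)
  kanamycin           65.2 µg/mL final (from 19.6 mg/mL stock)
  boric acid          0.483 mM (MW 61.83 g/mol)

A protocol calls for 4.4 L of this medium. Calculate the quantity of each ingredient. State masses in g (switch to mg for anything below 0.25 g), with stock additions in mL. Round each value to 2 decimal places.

L-glutamine 80.30 mL; ferric chloride 43.67 mL; sodium bicarbonate 6.03 g; sodium succinate 25.52 g; kanamycin 14.64 mL; boric acid 131.40 mg

Working volume: 4.4 L.
L-glutamine: C1V1 = C2V2 → 3.65 mM × 4400 mL ÷ 200 mM = 80.30 mL
ferric chloride: dilute stock: 0.664 mM × 4400 mL ÷ 66.9 mM = 43.67 mL
sodium bicarbonate: 1.37 g/L × 4.4 L = 6.03 g
sodium succinate: 0.58% w/v = 5.8 g/L → 5.8 × 4.4 L = 25.52 g
kanamycin: C1V1 = C2V2 → 65.2 µg/mL × 4400 mL ÷ 19600 µg/mL = 14.64 mL
boric acid: 0.483 mmol/L × 61.83 mg/mmol × 4.4 L = 131.40 mg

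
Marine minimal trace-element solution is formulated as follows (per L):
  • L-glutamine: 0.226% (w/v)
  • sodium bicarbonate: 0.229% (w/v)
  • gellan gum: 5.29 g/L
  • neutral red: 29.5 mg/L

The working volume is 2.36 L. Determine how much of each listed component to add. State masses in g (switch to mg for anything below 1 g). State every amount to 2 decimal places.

Working volume: 2.36 L.
L-glutamine: 0.226 g per 100 mL × 2360 mL ÷ 100 = 5.33 g
sodium bicarbonate: 0.229 g per 100 mL × 2360 mL ÷ 100 = 5.40 g
gellan gum: 5.29 g/L × 2.36 L = 12.48 g
neutral red: 29.5 mg/L × 2.36 L = 69.62 mg

L-glutamine 5.33 g; sodium bicarbonate 5.40 g; gellan gum 12.48 g; neutral red 69.62 mg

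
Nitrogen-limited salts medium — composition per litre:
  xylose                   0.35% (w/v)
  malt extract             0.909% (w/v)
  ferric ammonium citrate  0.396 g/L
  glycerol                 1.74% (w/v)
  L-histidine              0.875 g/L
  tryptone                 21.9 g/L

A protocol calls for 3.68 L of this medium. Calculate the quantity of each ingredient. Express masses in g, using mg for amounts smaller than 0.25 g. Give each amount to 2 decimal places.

xylose 12.88 g; malt extract 33.45 g; ferric ammonium citrate 1.46 g; glycerol 64.03 g; L-histidine 3.22 g; tryptone 80.59 g

Working volume: 3.68 L.
xylose: 0.35% w/v = 3.5 g/L → 3.5 × 3.68 L = 12.88 g
malt extract: 0.909 g per 100 mL × 3680 mL ÷ 100 = 33.45 g
ferric ammonium citrate: 0.396 g/L × 3.68 L = 1.46 g
glycerol: 1.74% w/v = 17.4 g/L → 17.4 × 3.68 L = 64.03 g
L-histidine: 0.875 g/L × 3.68 L = 3.22 g
tryptone: 21.9 g/L × 3.68 L = 80.59 g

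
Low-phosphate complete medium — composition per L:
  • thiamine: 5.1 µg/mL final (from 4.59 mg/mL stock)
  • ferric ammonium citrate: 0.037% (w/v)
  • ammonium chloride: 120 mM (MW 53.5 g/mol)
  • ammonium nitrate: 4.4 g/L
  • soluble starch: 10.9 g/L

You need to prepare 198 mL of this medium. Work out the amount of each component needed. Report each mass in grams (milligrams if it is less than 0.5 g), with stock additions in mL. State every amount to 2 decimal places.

thiamine 0.22 mL; ferric ammonium citrate 73.26 mg; ammonium chloride 1.27 g; ammonium nitrate 0.87 g; soluble starch 2.16 g

Scale factor relative to 1 L: 0.198.
thiamine: dilute stock: 5.1 µg/mL × 198 mL ÷ 4590 µg/mL = 0.22 mL
ferric ammonium citrate: 0.037% w/v = 0.37 g/L → 0.37 × 0.198 L = 0.07326 g = 73.26 mg
ammonium chloride: 120 mmol/L × 53.5 g/mol × 0.198 L ÷ 1000 = 1.27 g
ammonium nitrate: 4.4 g/L × 0.198 L = 0.87 g
soluble starch: 10.9 g/L × 0.198 L = 2.16 g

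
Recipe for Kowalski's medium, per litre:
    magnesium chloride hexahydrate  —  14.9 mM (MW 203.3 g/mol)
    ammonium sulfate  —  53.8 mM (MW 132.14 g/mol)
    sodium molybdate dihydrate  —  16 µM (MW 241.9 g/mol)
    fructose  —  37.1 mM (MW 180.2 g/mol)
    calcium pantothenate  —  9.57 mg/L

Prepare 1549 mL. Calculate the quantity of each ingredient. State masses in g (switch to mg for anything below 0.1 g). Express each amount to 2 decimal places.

magnesium chloride hexahydrate 4.69 g; ammonium sulfate 11.01 g; sodium molybdate dihydrate 6.00 mg; fructose 10.36 g; calcium pantothenate 14.82 mg

Scale factor relative to 1 L: 1.549.
magnesium chloride hexahydrate: 14.9 mmol/L × 203.3 g/mol × 1.549 L ÷ 1000 = 4.69 g
ammonium sulfate: 53.8 mmol/L × 132.14 g/mol × 1.549 L ÷ 1000 = 11.01 g
sodium molybdate dihydrate: 16 µmol/L × 241.9 g/mol × 1.549 L ÷ 1000 = 6.00 mg
fructose: 37.1 mmol/L × 180.2 g/mol × 1.549 L ÷ 1000 = 10.36 g
calcium pantothenate: 9.57 mg/L × 1.549 L = 14.82 mg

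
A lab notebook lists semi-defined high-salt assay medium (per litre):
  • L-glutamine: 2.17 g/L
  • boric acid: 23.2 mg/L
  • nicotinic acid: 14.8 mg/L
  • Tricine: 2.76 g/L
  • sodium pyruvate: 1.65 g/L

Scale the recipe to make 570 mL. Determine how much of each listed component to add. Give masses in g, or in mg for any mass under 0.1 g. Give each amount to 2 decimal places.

L-glutamine 1.24 g; boric acid 13.22 mg; nicotinic acid 8.44 mg; Tricine 1.57 g; sodium pyruvate 0.94 g

Target volume = 570 mL = 0.57 L.
L-glutamine: 2.17 g/L × 0.57 L = 1.24 g
boric acid: 23.2 mg/L × 0.57 L = 13.22 mg
nicotinic acid: 14.8 mg/L × 0.57 L = 8.44 mg
Tricine: 2.76 g/L × 0.57 L = 1.57 g
sodium pyruvate: 1.65 g/L × 0.57 L = 0.94 g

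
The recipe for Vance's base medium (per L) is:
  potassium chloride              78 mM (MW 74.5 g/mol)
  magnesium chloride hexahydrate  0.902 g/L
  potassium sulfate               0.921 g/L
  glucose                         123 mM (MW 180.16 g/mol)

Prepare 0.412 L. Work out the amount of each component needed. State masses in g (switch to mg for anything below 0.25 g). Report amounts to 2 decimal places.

Scale factor relative to 1 L: 0.412.
potassium chloride: 78 mmol/L × 74.5 g/mol × 0.412 L ÷ 1000 = 2.39 g
magnesium chloride hexahydrate: 0.902 g/L × 0.412 L = 0.37 g
potassium sulfate: 0.921 g/L × 0.412 L = 0.38 g
glucose: 123 mmol/L × 180.16 g/mol × 0.412 L ÷ 1000 = 9.13 g

potassium chloride 2.39 g; magnesium chloride hexahydrate 0.37 g; potassium sulfate 0.38 g; glucose 9.13 g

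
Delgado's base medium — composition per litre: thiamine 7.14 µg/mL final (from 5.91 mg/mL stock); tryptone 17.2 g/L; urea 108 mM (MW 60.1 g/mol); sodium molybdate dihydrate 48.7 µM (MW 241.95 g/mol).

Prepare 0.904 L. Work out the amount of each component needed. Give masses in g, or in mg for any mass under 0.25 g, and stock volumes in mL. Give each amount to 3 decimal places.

thiamine 1.092 mL; tryptone 15.549 g; urea 5.868 g; sodium molybdate dihydrate 10.652 mg

Scale factor relative to 1 L: 0.904.
thiamine: V = C2·V2/C1 = 7.14 µg/mL × 904 mL ÷ 5910 µg/mL = 1.092 mL
tryptone: 17.2 g/L × 0.904 L = 15.549 g
urea: 108 mmol/L × 60.1 g/mol × 0.904 L ÷ 1000 = 5.868 g
sodium molybdate dihydrate: 48.7 µmol/L × 241.95 g/mol × 0.904 L ÷ 1000 = 10.652 mg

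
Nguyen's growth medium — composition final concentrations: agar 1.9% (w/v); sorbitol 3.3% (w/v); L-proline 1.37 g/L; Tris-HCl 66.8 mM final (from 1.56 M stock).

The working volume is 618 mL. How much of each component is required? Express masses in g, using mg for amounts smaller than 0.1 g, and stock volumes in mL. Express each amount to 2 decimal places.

Scale factor relative to 1 L: 0.618.
agar: 1.9% w/v = 19 g/L → 19 × 0.618 L = 11.74 g
sorbitol: 3.3 g per 100 mL × 618 mL ÷ 100 = 20.39 g
L-proline: 1.37 g/L × 0.618 L = 0.85 g
Tris-HCl: C1V1 = C2V2 → 66.8 mM × 618 mL ÷ 1560 mM = 26.46 mL

agar 11.74 g; sorbitol 20.39 g; L-proline 0.85 g; Tris-HCl 26.46 mL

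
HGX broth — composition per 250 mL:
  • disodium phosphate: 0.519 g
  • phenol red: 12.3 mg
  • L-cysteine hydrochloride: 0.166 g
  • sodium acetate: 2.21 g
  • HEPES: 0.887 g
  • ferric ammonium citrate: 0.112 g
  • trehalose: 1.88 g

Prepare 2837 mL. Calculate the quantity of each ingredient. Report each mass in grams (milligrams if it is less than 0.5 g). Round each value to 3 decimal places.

disodium phosphate 5.890 g; phenol red 139.580 mg; L-cysteine hydrochloride 1.884 g; sodium acetate 25.079 g; HEPES 10.066 g; ferric ammonium citrate 1.271 g; trehalose 21.334 g

Ratio of target to recipe volume: 2837 / 250 = 11.348.
disodium phosphate: 0.519 g × (2837 mL / 250 mL) = 5.890 g
phenol red: 12.3 mg × (2837 mL / 250 mL) = 139.580 mg
L-cysteine hydrochloride: 0.166 g × (2837 mL / 250 mL) = 1.884 g
sodium acetate: 2.21 g × (2837 mL / 250 mL) = 25.079 g
HEPES: 0.887 g × (2837 mL / 250 mL) = 10.066 g
ferric ammonium citrate: 0.112 g × (2837 mL / 250 mL) = 1.271 g
trehalose: 1.88 g × (2837 mL / 250 mL) = 21.334 g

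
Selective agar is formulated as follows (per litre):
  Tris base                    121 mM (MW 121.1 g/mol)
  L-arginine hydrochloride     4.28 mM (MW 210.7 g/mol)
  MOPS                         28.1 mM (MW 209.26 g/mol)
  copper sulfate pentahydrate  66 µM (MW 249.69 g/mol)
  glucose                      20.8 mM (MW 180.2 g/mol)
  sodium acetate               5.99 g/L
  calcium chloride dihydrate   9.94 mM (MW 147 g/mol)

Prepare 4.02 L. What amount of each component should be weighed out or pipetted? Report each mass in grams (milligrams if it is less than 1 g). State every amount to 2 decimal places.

Tris base 58.91 g; L-arginine hydrochloride 3.63 g; MOPS 23.64 g; copper sulfate pentahydrate 66.25 mg; glucose 15.07 g; sodium acetate 24.08 g; calcium chloride dihydrate 5.87 g

Working volume: 4.02 L.
Tris base: 121 mmol/L × 121.1 g/mol × 4.02 L ÷ 1000 = 58.91 g
L-arginine hydrochloride: 4.28 mmol/L × 210.7 g/mol × 4.02 L ÷ 1000 = 3.63 g
MOPS: 28.1 mmol/L × 209.26 g/mol × 4.02 L ÷ 1000 = 23.64 g
copper sulfate pentahydrate: 66 µmol/L × 249.69 g/mol × 4.02 L ÷ 1000 = 66.25 mg
glucose: 20.8 mmol/L × 180.2 g/mol × 4.02 L ÷ 1000 = 15.07 g
sodium acetate: 5.99 g/L × 4.02 L = 24.08 g
calcium chloride dihydrate: 9.94 mmol/L × 147 g/mol × 4.02 L ÷ 1000 = 5.87 g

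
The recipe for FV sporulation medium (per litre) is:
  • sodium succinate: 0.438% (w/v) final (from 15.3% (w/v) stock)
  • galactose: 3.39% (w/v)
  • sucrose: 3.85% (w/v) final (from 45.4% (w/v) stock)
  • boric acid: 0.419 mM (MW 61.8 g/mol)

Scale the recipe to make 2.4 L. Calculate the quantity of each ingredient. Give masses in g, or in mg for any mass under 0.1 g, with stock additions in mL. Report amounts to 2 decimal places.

sodium succinate 68.71 mL; galactose 81.36 g; sucrose 203.52 mL; boric acid 62.15 mg

Working volume: 2.4 L.
sodium succinate: dilute stock: 0.438% ÷ 15.3% × 2400 mL = 68.71 mL
galactose: 3.39% w/v = 33.9 g/L → 33.9 × 2.4 L = 81.36 g
sucrose: C1V1 = C2V2 → 3.85% ÷ 45.4% × 2400 mL = 203.52 mL
boric acid: 0.419 mmol/L × 61.8 mg/mmol × 2.4 L = 62.15 mg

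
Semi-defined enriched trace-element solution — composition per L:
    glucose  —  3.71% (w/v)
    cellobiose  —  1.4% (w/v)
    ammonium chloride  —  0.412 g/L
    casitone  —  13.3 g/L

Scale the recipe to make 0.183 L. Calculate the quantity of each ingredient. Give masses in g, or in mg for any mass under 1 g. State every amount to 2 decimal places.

glucose 6.79 g; cellobiose 2.56 g; ammonium chloride 75.40 mg; casitone 2.43 g

Working volume: 0.183 L.
glucose: 3.71 g per 100 mL × 183 mL ÷ 100 = 6.79 g
cellobiose: 1.4 g per 100 mL × 183 mL ÷ 100 = 2.56 g
ammonium chloride: 0.412 g/L × 0.183 L = 0.075396 g = 75.40 mg
casitone: 13.3 g/L × 0.183 L = 2.43 g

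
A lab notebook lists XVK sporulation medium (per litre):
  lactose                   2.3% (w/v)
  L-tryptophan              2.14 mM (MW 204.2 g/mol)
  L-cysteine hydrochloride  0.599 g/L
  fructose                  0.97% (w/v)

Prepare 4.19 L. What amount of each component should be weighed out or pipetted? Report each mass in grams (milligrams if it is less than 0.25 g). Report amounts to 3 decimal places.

lactose 96.370 g; L-tryptophan 1.831 g; L-cysteine hydrochloride 2.510 g; fructose 40.643 g

Working volume: 4.19 L.
lactose: 2.3 g per 100 mL × 4190 mL ÷ 100 = 96.370 g
L-tryptophan: 2.14 mmol/L × 204.2 g/mol × 4.19 L ÷ 1000 = 1.831 g
L-cysteine hydrochloride: 0.599 g/L × 4.19 L = 2.510 g
fructose: 0.97% w/v = 9.7 g/L → 9.7 × 4.19 L = 40.643 g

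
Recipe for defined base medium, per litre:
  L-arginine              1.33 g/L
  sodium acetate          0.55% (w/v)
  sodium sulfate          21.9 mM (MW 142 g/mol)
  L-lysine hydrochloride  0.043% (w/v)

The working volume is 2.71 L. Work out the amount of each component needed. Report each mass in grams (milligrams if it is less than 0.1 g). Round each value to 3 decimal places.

Scale factor relative to 1 L: 2.71.
L-arginine: 1.33 g/L × 2.71 L = 3.604 g
sodium acetate: 0.55% w/v = 5.5 g/L → 5.5 × 2.71 L = 14.905 g
sodium sulfate: 21.9 mmol/L × 142 g/mol × 2.71 L ÷ 1000 = 8.428 g
L-lysine hydrochloride: 0.043 g per 100 mL × 2710 mL ÷ 100 = 1.165 g

L-arginine 3.604 g; sodium acetate 14.905 g; sodium sulfate 8.428 g; L-lysine hydrochloride 1.165 g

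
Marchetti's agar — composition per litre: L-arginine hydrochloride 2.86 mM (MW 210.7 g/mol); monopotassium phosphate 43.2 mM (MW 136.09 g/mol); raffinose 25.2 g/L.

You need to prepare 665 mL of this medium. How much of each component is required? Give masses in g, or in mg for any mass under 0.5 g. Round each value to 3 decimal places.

Scale factor relative to 1 L: 0.665.
L-arginine hydrochloride: 2.86 mmol/L × 210.7 mg/mmol × 0.665 L = 400.730 mg
monopotassium phosphate: 43.2 mmol/L × 136.09 g/mol × 0.665 L ÷ 1000 = 3.910 g
raffinose: 25.2 g/L × 0.665 L = 16.758 g

L-arginine hydrochloride 400.730 mg; monopotassium phosphate 3.910 g; raffinose 16.758 g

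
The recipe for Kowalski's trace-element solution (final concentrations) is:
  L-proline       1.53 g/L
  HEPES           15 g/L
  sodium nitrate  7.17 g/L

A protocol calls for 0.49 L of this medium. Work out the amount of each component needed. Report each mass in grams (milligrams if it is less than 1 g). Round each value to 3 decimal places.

L-proline 749.700 mg; HEPES 7.350 g; sodium nitrate 3.513 g

Scale factor relative to 1 L: 0.49.
L-proline: 1.53 g/L × 0.49 L = 0.7497 g = 749.700 mg
HEPES: 15 g/L × 0.49 L = 7.350 g
sodium nitrate: 7.17 g/L × 0.49 L = 3.513 g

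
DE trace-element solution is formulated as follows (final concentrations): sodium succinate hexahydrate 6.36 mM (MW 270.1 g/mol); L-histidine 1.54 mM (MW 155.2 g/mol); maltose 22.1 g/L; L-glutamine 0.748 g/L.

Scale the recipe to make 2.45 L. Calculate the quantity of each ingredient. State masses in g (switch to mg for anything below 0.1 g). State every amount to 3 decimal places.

sodium succinate hexahydrate 4.209 g; L-histidine 0.586 g; maltose 54.145 g; L-glutamine 1.833 g

Working volume: 2.45 L.
sodium succinate hexahydrate: 6.36 mmol/L × 270.1 g/mol × 2.45 L ÷ 1000 = 4.209 g
L-histidine: 1.54 mmol/L × 155.2 g/mol × 2.45 L ÷ 1000 = 0.586 g
maltose: 22.1 g/L × 2.45 L = 54.145 g
L-glutamine: 0.748 g/L × 2.45 L = 1.833 g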